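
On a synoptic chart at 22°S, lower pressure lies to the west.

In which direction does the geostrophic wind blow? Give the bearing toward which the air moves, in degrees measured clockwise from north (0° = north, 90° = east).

The pressure-gradient force points toward the west (bearing 270°).
Geostrophic balance: in the Southern Hemisphere the Coriolis force deflects motion to the left, so the geostrophic wind blows 90° to the left of the pressure-gradient force (low pressure on the right).
Rotating 270° by 90° counterclockwise gives 180° — the wind blows toward the south.

180°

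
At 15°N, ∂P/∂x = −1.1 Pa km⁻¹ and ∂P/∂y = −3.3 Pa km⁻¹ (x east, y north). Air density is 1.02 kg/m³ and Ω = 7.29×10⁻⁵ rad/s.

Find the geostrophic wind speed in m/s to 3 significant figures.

90.4 m/s

Coriolis parameter at 15°N:
f = 2Ω sin φ = 2 × 7.29×10⁻⁵ × sin 15° = 3.77×10⁻⁵ s⁻¹
Component geostrophic relations (x east, y north):
u_g = −(1/(fρ)) ∂P/∂y,  v_g = (1/(fρ)) ∂P/∂x
u_g = −(−3.3×10⁻³)/(3.77×10⁻⁵ × 1.02) = 85.7 m/s;  v_g = (−1.1×10⁻³)/(3.77×10⁻⁵ × 1.02) = −28.6 m/s
|V_g| = √(u_g² + v_g²) = 90.4 m/s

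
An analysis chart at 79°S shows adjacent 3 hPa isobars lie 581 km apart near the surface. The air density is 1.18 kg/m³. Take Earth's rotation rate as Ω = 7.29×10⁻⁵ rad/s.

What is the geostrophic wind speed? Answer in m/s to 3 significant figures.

3.06 m/s

Coriolis parameter at 79°S:
f = 2Ω sin φ = 2 × 7.29×10⁻⁵ × sin 79° = 1.43×10⁻⁴ s⁻¹
Pressure gradient: |∂P/∂n| = 300 Pa / 581000 m = 5.16×10⁻⁴ Pa/m
Geostrophic balance (pressure-gradient force = Coriolis force):
V_g = (1/(fρ)) |∂P/∂n| = 5.16×10⁻⁴ / (1.43×10⁻⁴ × 1.18) = 3.06 m/s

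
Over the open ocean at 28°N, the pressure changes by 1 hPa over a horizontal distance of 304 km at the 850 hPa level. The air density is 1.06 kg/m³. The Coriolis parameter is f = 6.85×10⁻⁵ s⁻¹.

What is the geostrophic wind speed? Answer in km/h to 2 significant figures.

16 km/h

Pressure gradient: |∂P/∂n| = 100 Pa / 304000 m = 3.29×10⁻⁴ Pa/m
Geostrophic balance (pressure-gradient force = Coriolis force):
V_g = (1/(fρ)) |∂P/∂n| = 3.29×10⁻⁴ / (6.85×10⁻⁵ × 1.06) = 4.53 m/s
Converting: 4.53 m/s × 3.6 = 16 km/h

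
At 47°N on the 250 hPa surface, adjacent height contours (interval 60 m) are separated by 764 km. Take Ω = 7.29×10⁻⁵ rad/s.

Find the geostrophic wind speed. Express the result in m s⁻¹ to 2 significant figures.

Coriolis parameter at 47°N:
f = 2Ω sin φ = 2 × 7.29×10⁻⁵ × sin 47° = 1.07×10⁻⁴ s⁻¹
Height gradient: |∂Z/∂n| = 60 m / 764000 m = 7.85×10⁻⁵
On a pressure surface, geostrophic balance gives V_g = (g/f)|∂Z/∂n|:
V_g = 9.81 × 7.85×10⁻⁵ / 1.07×10⁻⁴ = 7.23 m/s

7.2 m s⁻¹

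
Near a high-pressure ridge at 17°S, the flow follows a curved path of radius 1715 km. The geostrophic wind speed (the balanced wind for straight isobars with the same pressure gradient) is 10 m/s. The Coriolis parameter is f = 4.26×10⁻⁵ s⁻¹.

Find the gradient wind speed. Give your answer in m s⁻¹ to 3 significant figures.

12.0 m s⁻¹

Around a high, pressure-gradient force acts outward with centrifugal, so Coriolis balances both:
fV = (1/ρ)|∂P/∂n| + V²/R  →  V² − fR·V + fR·V_g = 0
With fR = 4.26×10⁻⁵ × 1715×10³ m = 73.1 m/s:
V = [fR − √((fR)² − 4 fR V_g)]/2 = [73.1 − √(73.1² − 4×73.1×10)]/2 = 12 m/s
Supergeostrophic (V > V_g = 10 m/s), as expected around a high.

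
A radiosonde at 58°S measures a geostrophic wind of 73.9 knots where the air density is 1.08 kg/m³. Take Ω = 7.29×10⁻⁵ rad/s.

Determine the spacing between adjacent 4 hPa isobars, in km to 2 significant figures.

Coriolis parameter at 58°S:
f = 2Ω sin φ = 2 × 7.29×10⁻⁵ × sin 58° = 1.24×10⁻⁴ s⁻¹
Wind speed in SI: 73.9 knots = 38.0 m/s
Geostrophic balance rearranged: |∂P/∂n| = f ρ V_g
|∂P/∂n| = 1.24×10⁻⁴ × 1.08 × 38.0 = 5.08×10⁻³ Pa/m
Isobar spacing: Δn = ΔP/|∂P/∂n| = 400 Pa / 5.08×10⁻³ Pa/m = 78791 m ≈ 79 km

79 km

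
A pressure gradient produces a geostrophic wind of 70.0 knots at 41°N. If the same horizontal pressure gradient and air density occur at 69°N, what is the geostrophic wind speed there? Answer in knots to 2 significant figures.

49 knots

With the same pressure gradient and density, V_g ∝ 1/f ∝ 1/sin φ.
V₂ = V₁ · sin φ₁ / sin φ₂ = 70.0 × sin 41° / sin 69°
V₂ = 70.0 × 0.6561/0.9336 = 49 knots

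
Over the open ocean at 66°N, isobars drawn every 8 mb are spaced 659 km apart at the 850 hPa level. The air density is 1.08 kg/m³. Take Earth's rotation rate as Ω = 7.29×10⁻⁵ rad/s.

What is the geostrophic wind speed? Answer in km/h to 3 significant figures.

30.4 km/h

Coriolis parameter at 66°N:
f = 2Ω sin φ = 2 × 7.29×10⁻⁵ × sin 66° = 1.33×10⁻⁴ s⁻¹
Pressure gradient: |∂P/∂n| = 800 Pa / 659000 m = 1.21×10⁻³ Pa/m
Geostrophic balance (pressure-gradient force = Coriolis force):
V_g = (1/(fρ)) |∂P/∂n| = 1.21×10⁻³ / (1.33×10⁻⁴ × 1.08) = 8.44 m/s
Converting: 8.44 m/s × 3.6 = 30.4 km/h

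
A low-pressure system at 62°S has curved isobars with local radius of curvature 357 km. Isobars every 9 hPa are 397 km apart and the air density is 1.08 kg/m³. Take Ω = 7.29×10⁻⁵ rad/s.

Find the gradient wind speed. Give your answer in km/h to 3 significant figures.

45.9 km/h

Coriolis parameter at 62°S:
f = 2Ω sin φ = 2 × 7.29×10⁻⁵ × sin 62° = 1.29×10⁻⁴ s⁻¹
Pressure gradient: |∂P/∂n| = 900 Pa / 397000 m = 2.27×10⁻³ Pa/m
Geostrophic speed: V_g = |∂P/∂n|/(fρ) = 2.27×10⁻³/(1.29×10⁻⁴ × 1.08) = 16.3 m/s
Around a low, centrifugal force acts outward with Coriolis, so pressure-gradient force balances both:
(1/ρ)|∂P/∂n| = fV + V²/R  →  V² + fR·V − fR·V_g = 0
With fR = 1.29×10⁻⁴ × 357×10³ m = 46.0 m/s:
V = [−fR + √((fR)² + 4 fR V_g)]/2 = [−46.0 + √(46.0² + 4×46.0×16.3)]/2 = 12.8 m/s
Subgeostrophic (V < V_g = 16.3 m/s), as expected around a low.
Converting: 12.8 m/s × 3.6 = 45.9 km/h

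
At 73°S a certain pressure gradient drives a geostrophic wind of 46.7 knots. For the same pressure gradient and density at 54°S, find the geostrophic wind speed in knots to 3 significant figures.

55.2 knots

With the same pressure gradient and density, V_g ∝ 1/f ∝ 1/sin φ.
V₂ = V₁ · sin φ₁ / sin φ₂ = 46.7 × sin 73° / sin 54°
V₂ = 46.7 × 0.9563/0.8090 = 55.2 knots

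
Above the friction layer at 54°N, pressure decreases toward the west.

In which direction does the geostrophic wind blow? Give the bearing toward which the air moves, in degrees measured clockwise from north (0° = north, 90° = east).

The pressure-gradient force points toward the west (bearing 270°).
Geostrophic balance: in the Northern Hemisphere the Coriolis force deflects motion to the right, so the geostrophic wind blows 90° to the right of the pressure-gradient force (low pressure on the left).
Rotating 270° by 90° clockwise gives 000° — the wind blows toward the north.

000°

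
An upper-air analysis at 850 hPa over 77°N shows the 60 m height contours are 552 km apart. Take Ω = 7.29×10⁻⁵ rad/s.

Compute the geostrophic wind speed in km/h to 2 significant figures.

27 km/h

Coriolis parameter at 77°N:
f = 2Ω sin φ = 2 × 7.29×10⁻⁵ × sin 77° = 1.42×10⁻⁴ s⁻¹
Height gradient: |∂Z/∂n| = 60 m / 552000 m = 1.09×10⁻⁴
On a pressure surface, geostrophic balance gives V_g = (g/f)|∂Z/∂n|:
V_g = 9.81 × 1.09×10⁻⁴ / 1.42×10⁻⁴ = 7.51 m/s
Converting: 7.51 m/s × 3.6 = 27 km/h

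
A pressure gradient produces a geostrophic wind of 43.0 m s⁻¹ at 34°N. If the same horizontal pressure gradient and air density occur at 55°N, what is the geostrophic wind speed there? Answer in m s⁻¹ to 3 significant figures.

With the same pressure gradient and density, V_g ∝ 1/f ∝ 1/sin φ.
V₂ = V₁ · sin φ₁ / sin φ₂ = 43.0 × sin 34° / sin 55°
V₂ = 43.0 × 0.5592/0.8192 = 29.4 m s⁻¹

29.4 m s⁻¹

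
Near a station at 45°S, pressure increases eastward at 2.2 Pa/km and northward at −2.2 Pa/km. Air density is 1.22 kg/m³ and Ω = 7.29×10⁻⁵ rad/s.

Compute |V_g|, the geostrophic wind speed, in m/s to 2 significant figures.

Coriolis parameter at 45°S:
f = 2Ω sin φ = 2 × 7.29×10⁻⁵ × sin 45° = 1.03×10⁻⁴ s⁻¹
In the Southern Hemisphere f is negative: f = −1.03×10⁻⁴ s⁻¹.
Component geostrophic relations (x east, y north):
u_g = −(1/(fρ)) ∂P/∂y,  v_g = (1/(fρ)) ∂P/∂x
u_g = −(−2.2×10⁻³)/(−1.03×10⁻⁴ × 1.22) = −17.5 m/s;  v_g = (2.2×10⁻³)/(−1.03×10⁻⁴ × 1.22) = −17.5 m/s
|V_g| = √(u_g² + v_g²) = 24.7 m/s

25 m/s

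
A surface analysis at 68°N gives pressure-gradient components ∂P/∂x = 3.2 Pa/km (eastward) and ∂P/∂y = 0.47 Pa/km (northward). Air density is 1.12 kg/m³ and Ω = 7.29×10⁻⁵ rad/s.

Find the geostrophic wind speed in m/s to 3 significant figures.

Coriolis parameter at 68°N:
f = 2Ω sin φ = 2 × 7.29×10⁻⁵ × sin 68° = 1.35×10⁻⁴ s⁻¹
Component geostrophic relations (x east, y north):
u_g = −(1/(fρ)) ∂P/∂y,  v_g = (1/(fρ)) ∂P/∂x
u_g = −(0.47×10⁻³)/(1.35×10⁻⁴ × 1.12) = −3.10 m/s;  v_g = (3.2×10⁻³)/(1.35×10⁻⁴ × 1.12) = 21.1 m/s
|V_g| = √(u_g² + v_g²) = 21.4 m/s

21.4 m/s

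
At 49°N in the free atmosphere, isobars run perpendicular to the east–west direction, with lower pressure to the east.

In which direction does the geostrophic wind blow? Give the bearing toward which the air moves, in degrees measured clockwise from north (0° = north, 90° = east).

The pressure-gradient force points toward the east (bearing 090°).
Geostrophic balance: in the Northern Hemisphere the Coriolis force deflects motion to the right, so the geostrophic wind blows 90° to the right of the pressure-gradient force (low pressure on the left).
Rotating 090° by 90° clockwise gives 180° — the wind blows toward the south.

180°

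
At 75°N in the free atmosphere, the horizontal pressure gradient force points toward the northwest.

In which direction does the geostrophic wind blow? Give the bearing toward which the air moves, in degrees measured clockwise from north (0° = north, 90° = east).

045°

The pressure-gradient force points toward the northwest (bearing 315°).
Geostrophic balance: in the Northern Hemisphere the Coriolis force deflects motion to the right, so the geostrophic wind blows 90° to the right of the pressure-gradient force (low pressure on the left).
Rotating 315° by 90° clockwise gives 045° — the wind blows toward the northeast.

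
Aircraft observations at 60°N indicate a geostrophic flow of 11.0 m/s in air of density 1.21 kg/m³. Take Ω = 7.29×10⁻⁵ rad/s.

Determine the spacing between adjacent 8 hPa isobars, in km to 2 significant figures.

Coriolis parameter at 60°N:
f = 2Ω sin φ = 2 × 7.29×10⁻⁵ × sin 60° = 1.26×10⁻⁴ s⁻¹
Geostrophic balance rearranged: |∂P/∂n| = f ρ V_g
|∂P/∂n| = 1.26×10⁻⁴ × 1.21 × 11.0 = 1.68×10⁻³ Pa/m
Isobar spacing: Δn = ΔP/|∂P/∂n| = 800 Pa / 1.68×10⁻³ Pa/m = 476018 m ≈ 480 km

480 km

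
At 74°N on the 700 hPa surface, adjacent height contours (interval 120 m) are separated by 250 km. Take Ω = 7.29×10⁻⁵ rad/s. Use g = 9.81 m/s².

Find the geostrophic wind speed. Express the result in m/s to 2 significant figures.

34 m/s

Coriolis parameter at 74°N:
f = 2Ω sin φ = 2 × 7.29×10⁻⁵ × sin 74° = 1.40×10⁻⁴ s⁻¹
Height gradient: |∂Z/∂n| = 120 m / 250000 m = 4.80×10⁻⁴
On a pressure surface, geostrophic balance gives V_g = (g/f)|∂Z/∂n|:
V_g = 9.81 × 4.80×10⁻⁴ / 1.40×10⁻⁴ = 33.6 m/s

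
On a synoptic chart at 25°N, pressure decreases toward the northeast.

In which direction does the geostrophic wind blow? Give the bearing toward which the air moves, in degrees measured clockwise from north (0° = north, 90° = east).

135°

The pressure-gradient force points toward the northeast (bearing 045°).
Geostrophic balance: in the Northern Hemisphere the Coriolis force deflects motion to the right, so the geostrophic wind blows 90° to the right of the pressure-gradient force (low pressure on the left).
Rotating 045° by 90° clockwise gives 135° — the wind blows toward the southeast.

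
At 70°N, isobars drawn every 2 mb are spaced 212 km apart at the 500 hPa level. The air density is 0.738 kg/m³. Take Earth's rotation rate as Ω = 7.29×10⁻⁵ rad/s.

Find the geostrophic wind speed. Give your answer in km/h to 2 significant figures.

34 km/h

Coriolis parameter at 70°N:
f = 2Ω sin φ = 2 × 7.29×10⁻⁵ × sin 70° = 1.37×10⁻⁴ s⁻¹
Pressure gradient: |∂P/∂n| = 200 Pa / 212000 m = 9.43×10⁻⁴ Pa/m
Geostrophic balance (pressure-gradient force = Coriolis force):
V_g = (1/(fρ)) |∂P/∂n| = 9.43×10⁻⁴ / (1.37×10⁻⁴ × 0.738) = 9.33 m/s
Converting: 9.33 m/s × 3.6 = 34 km/h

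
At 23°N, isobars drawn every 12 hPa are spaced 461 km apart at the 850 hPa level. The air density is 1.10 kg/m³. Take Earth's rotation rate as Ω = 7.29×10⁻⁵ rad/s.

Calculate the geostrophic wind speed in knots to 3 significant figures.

Coriolis parameter at 23°N:
f = 2Ω sin φ = 2 × 7.29×10⁻⁵ × sin 23° = 5.70×10⁻⁵ s⁻¹
Pressure gradient: |∂P/∂n| = 1200 Pa / 461000 m = 2.60×10⁻³ Pa/m
Geostrophic balance (pressure-gradient force = Coriolis force):
V_g = (1/(fρ)) |∂P/∂n| = 2.60×10⁻³ / (5.70×10⁻⁵ × 1.10) = 41.5 m/s
Converting: 41.5 m/s × 1.944 = 80.7 knots

80.7 knots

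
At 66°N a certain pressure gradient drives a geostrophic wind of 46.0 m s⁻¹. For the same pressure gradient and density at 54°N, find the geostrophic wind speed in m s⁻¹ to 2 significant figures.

With the same pressure gradient and density, V_g ∝ 1/f ∝ 1/sin φ.
V₂ = V₁ · sin φ₁ / sin φ₂ = 46.0 × sin 66° / sin 54°
V₂ = 46.0 × 0.9135/0.8090 = 52 m s⁻¹

52 m s⁻¹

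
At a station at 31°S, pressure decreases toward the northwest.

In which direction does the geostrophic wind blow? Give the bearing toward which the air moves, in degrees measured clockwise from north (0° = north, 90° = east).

225°

The pressure-gradient force points toward the northwest (bearing 315°).
Geostrophic balance: in the Southern Hemisphere the Coriolis force deflects motion to the left, so the geostrophic wind blows 90° to the left of the pressure-gradient force (low pressure on the right).
Rotating 315° by 90° counterclockwise gives 225° — the wind blows toward the southwest.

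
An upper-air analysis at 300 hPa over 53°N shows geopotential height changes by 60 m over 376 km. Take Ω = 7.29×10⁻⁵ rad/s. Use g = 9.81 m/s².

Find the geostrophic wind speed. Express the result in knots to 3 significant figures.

26.1 knots

Coriolis parameter at 53°N:
f = 2Ω sin φ = 2 × 7.29×10⁻⁵ × sin 53° = 1.16×10⁻⁴ s⁻¹
Height gradient: |∂Z/∂n| = 60 m / 376000 m = 1.60×10⁻⁴
On a pressure surface, geostrophic balance gives V_g = (g/f)|∂Z/∂n|:
V_g = 9.81 × 1.60×10⁻⁴ / 1.16×10⁻⁴ = 13.4 m/s
Converting: 13.4 m/s × 1.944 = 26.1 knots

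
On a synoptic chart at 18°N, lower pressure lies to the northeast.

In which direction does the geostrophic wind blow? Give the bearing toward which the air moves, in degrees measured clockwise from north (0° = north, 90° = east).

The pressure-gradient force points toward the northeast (bearing 045°).
Geostrophic balance: in the Northern Hemisphere the Coriolis force deflects motion to the right, so the geostrophic wind blows 90° to the right of the pressure-gradient force (low pressure on the left).
Rotating 045° by 90° clockwise gives 135° — the wind blows toward the southeast.

135°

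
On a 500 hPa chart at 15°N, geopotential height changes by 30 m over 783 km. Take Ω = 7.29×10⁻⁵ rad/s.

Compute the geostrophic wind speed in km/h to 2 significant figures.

36 km/h

Coriolis parameter at 15°N:
f = 2Ω sin φ = 2 × 7.29×10⁻⁵ × sin 15° = 3.77×10⁻⁵ s⁻¹
Height gradient: |∂Z/∂n| = 30 m / 783000 m = 3.83×10⁻⁵
On a pressure surface, geostrophic balance gives V_g = (g/f)|∂Z/∂n|:
V_g = 9.81 × 3.83×10⁻⁵ / 3.77×10⁻⁵ = 9.96 m/s
Converting: 9.96 m/s × 3.6 = 36 km/h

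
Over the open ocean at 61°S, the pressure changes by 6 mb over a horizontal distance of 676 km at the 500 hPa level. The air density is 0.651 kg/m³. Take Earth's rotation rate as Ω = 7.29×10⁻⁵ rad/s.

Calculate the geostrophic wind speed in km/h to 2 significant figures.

Coriolis parameter at 61°S:
f = 2Ω sin φ = 2 × 7.29×10⁻⁵ × sin 61° = 1.28×10⁻⁴ s⁻¹
Pressure gradient: |∂P/∂n| = 600 Pa / 676000 m = 8.88×10⁻⁴ Pa/m
Geostrophic balance (pressure-gradient force = Coriolis force):
V_g = (1/(fρ)) |∂P/∂n| = 8.88×10⁻⁴ / (1.28×10⁻⁴ × 0.651) = 10.7 m/s
Converting: 10.7 m/s × 3.6 = 38 km/h

38 km/h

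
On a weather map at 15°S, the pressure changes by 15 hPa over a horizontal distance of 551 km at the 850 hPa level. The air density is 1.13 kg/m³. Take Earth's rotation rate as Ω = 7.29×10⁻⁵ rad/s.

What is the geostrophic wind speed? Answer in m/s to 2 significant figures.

Coriolis parameter at 15°S:
f = 2Ω sin φ = 2 × 7.29×10⁻⁵ × sin 15° = 3.77×10⁻⁵ s⁻¹
Pressure gradient: |∂P/∂n| = 1500 Pa / 551000 m = 2.72×10⁻³ Pa/m
Geostrophic balance (pressure-gradient force = Coriolis force):
V_g = (1/(fρ)) |∂P/∂n| = 2.72×10⁻³ / (3.77×10⁻⁵ × 1.13) = 63.8 m/s

64 m/s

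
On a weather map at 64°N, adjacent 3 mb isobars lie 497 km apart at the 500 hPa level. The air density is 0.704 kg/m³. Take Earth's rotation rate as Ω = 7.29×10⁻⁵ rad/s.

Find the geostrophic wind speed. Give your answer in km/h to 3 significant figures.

23.6 km/h

Coriolis parameter at 64°N:
f = 2Ω sin φ = 2 × 7.29×10⁻⁵ × sin 64° = 1.31×10⁻⁴ s⁻¹
Pressure gradient: |∂P/∂n| = 300 Pa / 497000 m = 6.04×10⁻⁴ Pa/m
Geostrophic balance (pressure-gradient force = Coriolis force):
V_g = (1/(fρ)) |∂P/∂n| = 6.04×10⁻⁴ / (1.31×10⁻⁴ × 0.704) = 6.54 m/s
Converting: 6.54 m/s × 3.6 = 23.6 km/h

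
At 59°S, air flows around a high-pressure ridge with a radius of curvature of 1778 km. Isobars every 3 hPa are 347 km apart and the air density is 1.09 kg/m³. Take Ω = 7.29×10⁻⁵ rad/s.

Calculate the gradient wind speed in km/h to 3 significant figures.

Coriolis parameter at 59°S:
f = 2Ω sin φ = 2 × 7.29×10⁻⁵ × sin 59° = 1.25×10⁻⁴ s⁻¹
Pressure gradient: |∂P/∂n| = 300 Pa / 347000 m = 8.65×10⁻⁴ Pa/m
Geostrophic speed: V_g = |∂P/∂n|/(fρ) = 8.65×10⁻⁴/(1.25×10⁻⁴ × 1.09) = 6.35 m/s
Around a high, pressure-gradient force acts outward with centrifugal, so Coriolis balances both:
fV = (1/ρ)|∂P/∂n| + V²/R  →  V² − fR·V + fR·V_g = 0
With fR = 1.25×10⁻⁴ × 1778×10³ m = 222 m/s:
V = [fR − √((fR)² − 4 fR V_g)]/2 = [222 − √(222² − 4×222×6.35)]/2 = 6.54 m/s
Supergeostrophic (V > V_g = 6.35 m/s), as expected around a high.
Converting: 6.54 m/s × 3.6 = 23.5 km/h

23.5 km/h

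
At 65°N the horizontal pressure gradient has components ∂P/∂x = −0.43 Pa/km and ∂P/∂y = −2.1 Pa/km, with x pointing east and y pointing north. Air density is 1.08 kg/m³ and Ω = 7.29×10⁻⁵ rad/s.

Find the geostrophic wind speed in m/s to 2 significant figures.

15 m/s

Coriolis parameter at 65°N:
f = 2Ω sin φ = 2 × 7.29×10⁻⁵ × sin 65° = 1.32×10⁻⁴ s⁻¹
Component geostrophic relations (x east, y north):
u_g = −(1/(fρ)) ∂P/∂y,  v_g = (1/(fρ)) ∂P/∂x
u_g = −(−2.1×10⁻³)/(1.32×10⁻⁴ × 1.08) = 14.7 m/s;  v_g = (−0.43×10⁻³)/(1.32×10⁻⁴ × 1.08) = −3.01 m/s
|V_g| = √(u_g² + v_g²) = 15.0 m/s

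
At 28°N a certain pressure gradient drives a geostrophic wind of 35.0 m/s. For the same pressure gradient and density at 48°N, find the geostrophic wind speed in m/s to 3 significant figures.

With the same pressure gradient and density, V_g ∝ 1/f ∝ 1/sin φ.
V₂ = V₁ · sin φ₁ / sin φ₂ = 35.0 × sin 28° / sin 48°
V₂ = 35.0 × 0.4695/0.7431 = 22.1 m/s

22.1 m/s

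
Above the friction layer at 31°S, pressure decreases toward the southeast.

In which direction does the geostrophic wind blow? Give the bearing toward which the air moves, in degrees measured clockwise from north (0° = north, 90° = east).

The pressure-gradient force points toward the southeast (bearing 135°).
Geostrophic balance: in the Southern Hemisphere the Coriolis force deflects motion to the left, so the geostrophic wind blows 90° to the left of the pressure-gradient force (low pressure on the right).
Rotating 135° by 90° counterclockwise gives 045° — the wind blows toward the northeast.

045°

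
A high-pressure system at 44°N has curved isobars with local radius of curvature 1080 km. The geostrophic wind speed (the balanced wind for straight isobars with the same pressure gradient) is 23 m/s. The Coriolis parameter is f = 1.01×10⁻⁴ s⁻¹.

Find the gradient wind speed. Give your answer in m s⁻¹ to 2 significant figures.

33 m s⁻¹

Around a high, pressure-gradient force acts outward with centrifugal, so Coriolis balances both:
fV = (1/ρ)|∂P/∂n| + V²/R  →  V² − fR·V + fR·V_g = 0
With fR = 1.01×10⁻⁴ × 1080×10³ m = 109 m/s:
V = [fR − √((fR)² − 4 fR V_g)]/2 = [109 − √(109² − 4×109×23)]/2 = 33 m/s
Supergeostrophic (V > V_g = 23 m/s), as expected around a high.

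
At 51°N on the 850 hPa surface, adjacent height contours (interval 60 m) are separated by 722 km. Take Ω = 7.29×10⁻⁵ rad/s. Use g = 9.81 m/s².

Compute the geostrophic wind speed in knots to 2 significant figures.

14 knots

Coriolis parameter at 51°N:
f = 2Ω sin φ = 2 × 7.29×10⁻⁵ × sin 51° = 1.13×10⁻⁴ s⁻¹
Height gradient: |∂Z/∂n| = 60 m / 722000 m = 8.31×10⁻⁵
On a pressure surface, geostrophic balance gives V_g = (g/f)|∂Z/∂n|:
V_g = 9.81 × 8.31×10⁻⁵ / 1.13×10⁻⁴ = 7.19 m/s
Converting: 7.19 m/s × 1.944 = 14 knots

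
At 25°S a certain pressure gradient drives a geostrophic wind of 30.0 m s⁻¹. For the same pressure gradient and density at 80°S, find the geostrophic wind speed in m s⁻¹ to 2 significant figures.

13 m s⁻¹

With the same pressure gradient and density, V_g ∝ 1/f ∝ 1/sin φ.
V₂ = V₁ · sin φ₁ / sin φ₂ = 30.0 × sin 25° / sin 80°
V₂ = 30.0 × 0.4226/0.9848 = 13 m s⁻¹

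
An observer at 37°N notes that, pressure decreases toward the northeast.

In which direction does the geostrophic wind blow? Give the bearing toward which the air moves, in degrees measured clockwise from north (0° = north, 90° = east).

The pressure-gradient force points toward the northeast (bearing 045°).
Geostrophic balance: in the Northern Hemisphere the Coriolis force deflects motion to the right, so the geostrophic wind blows 90° to the right of the pressure-gradient force (low pressure on the left).
Rotating 045° by 90° clockwise gives 135° — the wind blows toward the southeast.

135°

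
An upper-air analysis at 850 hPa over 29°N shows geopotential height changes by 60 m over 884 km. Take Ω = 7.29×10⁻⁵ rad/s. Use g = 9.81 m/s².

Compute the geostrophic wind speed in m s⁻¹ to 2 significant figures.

9.4 m s⁻¹

Coriolis parameter at 29°N:
f = 2Ω sin φ = 2 × 7.29×10⁻⁵ × sin 29° = 7.07×10⁻⁵ s⁻¹
Height gradient: |∂Z/∂n| = 60 m / 884000 m = 6.79×10⁻⁵
On a pressure surface, geostrophic balance gives V_g = (g/f)|∂Z/∂n|:
V_g = 9.81 × 6.79×10⁻⁵ / 7.07×10⁻⁵ = 9.42 m/s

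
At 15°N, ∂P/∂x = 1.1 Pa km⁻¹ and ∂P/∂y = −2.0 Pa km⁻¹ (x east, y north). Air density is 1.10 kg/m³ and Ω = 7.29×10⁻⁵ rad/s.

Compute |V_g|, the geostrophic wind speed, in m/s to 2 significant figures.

Coriolis parameter at 15°N:
f = 2Ω sin φ = 2 × 7.29×10⁻⁵ × sin 15° = 3.77×10⁻⁵ s⁻¹
Component geostrophic relations (x east, y north):
u_g = −(1/(fρ)) ∂P/∂y,  v_g = (1/(fρ)) ∂P/∂x
u_g = −(−2.0×10⁻³)/(3.77×10⁻⁵ × 1.10) = 48.2 m/s;  v_g = (1.1×10⁻³)/(3.77×10⁻⁵ × 1.10) = 26.5 m/s
|V_g| = √(u_g² + v_g²) = 55.0 m/s

55 m/s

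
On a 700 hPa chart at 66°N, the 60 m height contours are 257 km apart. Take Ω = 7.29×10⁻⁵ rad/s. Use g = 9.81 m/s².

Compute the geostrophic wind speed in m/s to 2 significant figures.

17 m/s

Coriolis parameter at 66°N:
f = 2Ω sin φ = 2 × 7.29×10⁻⁵ × sin 66° = 1.33×10⁻⁴ s⁻¹
Height gradient: |∂Z/∂n| = 60 m / 257000 m = 2.33×10⁻⁴
On a pressure surface, geostrophic balance gives V_g = (g/f)|∂Z/∂n|:
V_g = 9.81 × 2.33×10⁻⁴ / 1.33×10⁻⁴ = 17.2 m/s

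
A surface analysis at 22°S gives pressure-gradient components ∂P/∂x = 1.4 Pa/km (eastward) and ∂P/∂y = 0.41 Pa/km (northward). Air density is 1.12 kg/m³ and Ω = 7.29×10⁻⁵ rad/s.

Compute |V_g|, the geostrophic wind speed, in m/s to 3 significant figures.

Coriolis parameter at 22°S:
f = 2Ω sin φ = 2 × 7.29×10⁻⁵ × sin 22° = 5.46×10⁻⁵ s⁻¹
In the Southern Hemisphere f is negative: f = −5.46×10⁻⁵ s⁻¹.
Component geostrophic relations (x east, y north):
u_g = −(1/(fρ)) ∂P/∂y,  v_g = (1/(fρ)) ∂P/∂x
u_g = −(0.41×10⁻³)/(−5.46×10⁻⁵ × 1.12) = 6.70 m/s;  v_g = (1.4×10⁻³)/(−5.46×10⁻⁵ × 1.12) = −22.9 m/s
|V_g| = √(u_g² + v_g²) = 23.8 m/s

23.8 m/s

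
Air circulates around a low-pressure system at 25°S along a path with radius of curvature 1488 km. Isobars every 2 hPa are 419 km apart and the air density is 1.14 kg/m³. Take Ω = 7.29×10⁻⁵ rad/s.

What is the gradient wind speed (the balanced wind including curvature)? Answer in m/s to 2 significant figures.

6.4 m/s

Coriolis parameter at 25°S:
f = 2Ω sin φ = 2 × 7.29×10⁻⁵ × sin 25° = 6.16×10⁻⁵ s⁻¹
Pressure gradient: |∂P/∂n| = 200 Pa / 419000 m = 4.77×10⁻⁴ Pa/m
Geostrophic speed: V_g = |∂P/∂n|/(fρ) = 4.77×10⁻⁴/(6.16×10⁻⁵ × 1.14) = 6.80 m/s
Around a low, centrifugal force acts outward with Coriolis, so pressure-gradient force balances both:
(1/ρ)|∂P/∂n| = fV + V²/R  →  V² + fR·V − fR·V_g = 0
With fR = 6.16×10⁻⁵ × 1488×10³ m = 91.7 m/s:
V = [−fR + √((fR)² + 4 fR V_g)]/2 = [−91.7 + √(91.7² + 4×91.7×6.8)]/2 = 6.35 m/s
Subgeostrophic (V < V_g = 6.8 m/s), as expected around a low.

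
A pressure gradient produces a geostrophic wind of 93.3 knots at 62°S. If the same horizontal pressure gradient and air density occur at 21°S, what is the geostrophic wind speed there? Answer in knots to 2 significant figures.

With the same pressure gradient and density, V_g ∝ 1/f ∝ 1/sin φ.
V₂ = V₁ · sin φ₁ / sin φ₂ = 93.3 × sin 62° / sin 21°
V₂ = 93.3 × 0.8829/0.3584 = 230 knots

230 knots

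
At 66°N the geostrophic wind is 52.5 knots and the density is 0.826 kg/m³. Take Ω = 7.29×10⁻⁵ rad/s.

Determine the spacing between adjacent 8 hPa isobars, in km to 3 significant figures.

Coriolis parameter at 66°N:
f = 2Ω sin φ = 2 × 7.29×10⁻⁵ × sin 66° = 1.33×10⁻⁴ s⁻¹
Wind speed in SI: 52.5 knots = 27.0 m/s
Geostrophic balance rearranged: |∂P/∂n| = f ρ V_g
|∂P/∂n| = 1.33×10⁻⁴ × 0.826 × 27.0 = 2.97×10⁻³ Pa/m
Isobar spacing: Δn = ΔP/|∂P/∂n| = 800 Pa / 2.97×10⁻³ Pa/m = 269231 m ≈ 269 km

269 km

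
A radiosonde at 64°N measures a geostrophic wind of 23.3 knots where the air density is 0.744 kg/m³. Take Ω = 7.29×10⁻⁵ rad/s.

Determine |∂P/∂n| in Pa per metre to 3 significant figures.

Coriolis parameter at 64°N:
f = 2Ω sin φ = 2 × 7.29×10⁻⁵ × sin 64° = 1.31×10⁻⁴ s⁻¹
Wind speed in SI: 23.3 knots = 12.0 m/s
Geostrophic balance rearranged: |∂P/∂n| = f ρ V_g
|∂P/∂n| = 1.31×10⁻⁴ × 0.744 × 12.0 = 1.17×10⁻³ Pa/m

1.17×10⁻³ Pa/m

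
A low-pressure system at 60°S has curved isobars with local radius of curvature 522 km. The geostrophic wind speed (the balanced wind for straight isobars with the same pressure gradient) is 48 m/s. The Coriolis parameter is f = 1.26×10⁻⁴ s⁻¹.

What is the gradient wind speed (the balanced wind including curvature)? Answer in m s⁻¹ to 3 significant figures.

32.2 m s⁻¹

Around a low, centrifugal force acts outward with Coriolis, so pressure-gradient force balances both:
(1/ρ)|∂P/∂n| = fV + V²/R  →  V² + fR·V − fR·V_g = 0
With fR = 1.26×10⁻⁴ × 522×10³ m = 65.8 m/s:
V = [−fR + √((fR)² + 4 fR V_g)]/2 = [−65.8 + √(65.8² + 4×65.8×48)]/2 = 32.2 m/s
Subgeostrophic (V < V_g = 48 m/s), as expected around a low.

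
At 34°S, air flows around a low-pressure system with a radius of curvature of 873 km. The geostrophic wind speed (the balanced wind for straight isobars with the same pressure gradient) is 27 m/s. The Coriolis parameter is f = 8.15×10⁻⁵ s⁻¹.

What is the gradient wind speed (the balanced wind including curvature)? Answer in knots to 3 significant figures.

Around a low, centrifugal force acts outward with Coriolis, so pressure-gradient force balances both:
(1/ρ)|∂P/∂n| = fV + V²/R  →  V² + fR·V − fR·V_g = 0
With fR = 8.15×10⁻⁵ × 873×10³ m = 71.1 m/s:
V = [−fR + √((fR)² + 4 fR V_g)]/2 = [−71.1 + √(71.1² + 4×71.1×27)]/2 = 20.9 m/s
Subgeostrophic (V < V_g = 27 m/s), as expected around a low.
Converting: 20.9 m/s × 1.944 = 40.6 knots

40.6 knots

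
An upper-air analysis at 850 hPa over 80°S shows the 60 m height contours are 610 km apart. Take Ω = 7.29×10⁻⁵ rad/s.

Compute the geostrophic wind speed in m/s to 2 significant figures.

6.7 m/s

Coriolis parameter at 80°S:
f = 2Ω sin φ = 2 × 7.29×10⁻⁵ × sin 80° = 1.44×10⁻⁴ s⁻¹
Height gradient: |∂Z/∂n| = 60 m / 610000 m = 9.84×10⁻⁵
On a pressure surface, geostrophic balance gives V_g = (g/f)|∂Z/∂n|:
V_g = 9.81 × 9.84×10⁻⁵ / 1.44×10⁻⁴ = 6.72 m/s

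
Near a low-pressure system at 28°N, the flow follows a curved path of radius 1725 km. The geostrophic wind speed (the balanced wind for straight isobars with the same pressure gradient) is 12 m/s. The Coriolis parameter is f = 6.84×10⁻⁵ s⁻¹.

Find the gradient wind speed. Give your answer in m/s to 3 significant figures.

Around a low, centrifugal force acts outward with Coriolis, so pressure-gradient force balances both:
(1/ρ)|∂P/∂n| = fV + V²/R  →  V² + fR·V − fR·V_g = 0
With fR = 6.84×10⁻⁵ × 1725×10³ m = 118 m/s:
V = [−fR + √((fR)² + 4 fR V_g)]/2 = [−118 + √(118² + 4×118×12)]/2 = 11 m/s
Subgeostrophic (V < V_g = 12 m/s), as expected around a low.

11.0 m/s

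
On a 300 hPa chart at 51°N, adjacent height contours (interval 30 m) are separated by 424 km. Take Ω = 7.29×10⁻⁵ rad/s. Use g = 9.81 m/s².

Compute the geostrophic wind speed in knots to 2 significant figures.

Coriolis parameter at 51°N:
f = 2Ω sin φ = 2 × 7.29×10⁻⁵ × sin 51° = 1.13×10⁻⁴ s⁻¹
Height gradient: |∂Z/∂n| = 30 m / 424000 m = 7.08×10⁻⁵
On a pressure surface, geostrophic balance gives V_g = (g/f)|∂Z/∂n|:
V_g = 9.81 × 7.08×10⁻⁵ / 1.13×10⁻⁴ = 6.13 m/s
Converting: 6.13 m/s × 1.944 = 12 knots

12 knots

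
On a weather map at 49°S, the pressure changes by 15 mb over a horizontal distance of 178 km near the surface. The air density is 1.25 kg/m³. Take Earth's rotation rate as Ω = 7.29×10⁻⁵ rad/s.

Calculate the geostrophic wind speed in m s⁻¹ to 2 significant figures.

Coriolis parameter at 49°S:
f = 2Ω sin φ = 2 × 7.29×10⁻⁵ × sin 49° = 1.10×10⁻⁴ s⁻¹
Pressure gradient: |∂P/∂n| = 1500 Pa / 178000 m = 8.43×10⁻³ Pa/m
Geostrophic balance (pressure-gradient force = Coriolis force):
V_g = (1/(fρ)) |∂P/∂n| = 8.43×10⁻³ / (1.10×10⁻⁴ × 1.25) = 61.3 m/s

61 m s⁻¹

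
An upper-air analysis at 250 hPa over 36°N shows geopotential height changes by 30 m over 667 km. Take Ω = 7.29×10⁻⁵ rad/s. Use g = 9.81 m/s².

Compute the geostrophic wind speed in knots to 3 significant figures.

10.0 knots

Coriolis parameter at 36°N:
f = 2Ω sin φ = 2 × 7.29×10⁻⁵ × sin 36° = 8.57×10⁻⁵ s⁻¹
Height gradient: |∂Z/∂n| = 30 m / 667000 m = 4.50×10⁻⁵
On a pressure surface, geostrophic balance gives V_g = (g/f)|∂Z/∂n|:
V_g = 9.81 × 4.50×10⁻⁵ / 8.57×10⁻⁵ = 5.15 m/s
Converting: 5.15 m/s × 1.944 = 10.0 knots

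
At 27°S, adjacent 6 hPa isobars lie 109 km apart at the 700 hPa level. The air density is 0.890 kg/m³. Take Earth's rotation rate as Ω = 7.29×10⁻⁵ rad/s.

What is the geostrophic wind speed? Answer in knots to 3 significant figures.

Coriolis parameter at 27°S:
f = 2Ω sin φ = 2 × 7.29×10⁻⁵ × sin 27° = 6.62×10⁻⁵ s⁻¹
Pressure gradient: |∂P/∂n| = 600 Pa / 109000 m = 5.50×10⁻³ Pa/m
Geostrophic balance (pressure-gradient force = Coriolis force):
V_g = (1/(fρ)) |∂P/∂n| = 5.50×10⁻³ / (6.62×10⁻⁵ × 0.890) = 93.4 m/s
Converting: 93.4 m/s × 1.944 = 182 knots

182 knots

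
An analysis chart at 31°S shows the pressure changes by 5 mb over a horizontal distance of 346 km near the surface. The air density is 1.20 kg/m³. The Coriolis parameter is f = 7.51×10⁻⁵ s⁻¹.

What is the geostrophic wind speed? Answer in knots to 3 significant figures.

Pressure gradient: |∂P/∂n| = 500 Pa / 346000 m = 1.45×10⁻³ Pa/m
Geostrophic balance (pressure-gradient force = Coriolis force):
V_g = (1/(fρ)) |∂P/∂n| = 1.45×10⁻³ / (7.51×10⁻⁵ × 1.20) = 16.0 m/s
Converting: 16.0 m/s × 1.944 = 31.2 knots

31.2 knots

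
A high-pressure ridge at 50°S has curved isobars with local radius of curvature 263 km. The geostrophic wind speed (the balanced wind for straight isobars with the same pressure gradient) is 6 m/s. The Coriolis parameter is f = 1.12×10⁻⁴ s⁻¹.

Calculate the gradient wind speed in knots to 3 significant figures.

16.3 knots

Around a high, pressure-gradient force acts outward with centrifugal, so Coriolis balances both:
fV = (1/ρ)|∂P/∂n| + V²/R  →  V² − fR·V + fR·V_g = 0
With fR = 1.12×10⁻⁴ × 263×10³ m = 29.5 m/s:
V = [fR − √((fR)² − 4 fR V_g)]/2 = [29.5 − √(29.5² − 4×29.5×6)]/2 = 8.39 m/s
Supergeostrophic (V > V_g = 6 m/s), as expected around a high.
Converting: 8.39 m/s × 1.944 = 16.3 knots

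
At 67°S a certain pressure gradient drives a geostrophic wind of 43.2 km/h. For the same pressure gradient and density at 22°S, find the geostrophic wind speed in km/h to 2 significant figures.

With the same pressure gradient and density, V_g ∝ 1/f ∝ 1/sin φ.
V₂ = V₁ · sin φ₁ / sin φ₂ = 43.2 × sin 67° / sin 22°
V₂ = 43.2 × 0.9205/0.3746 = 110 km/h

110 km/h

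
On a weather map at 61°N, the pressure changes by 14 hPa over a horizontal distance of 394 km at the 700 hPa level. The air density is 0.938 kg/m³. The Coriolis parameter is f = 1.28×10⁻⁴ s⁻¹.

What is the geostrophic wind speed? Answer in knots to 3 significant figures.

Pressure gradient: |∂P/∂n| = 1400 Pa / 394000 m = 3.55×10⁻³ Pa/m
Geostrophic balance (pressure-gradient force = Coriolis force):
V_g = (1/(fρ)) |∂P/∂n| = 3.55×10⁻³ / (1.28×10⁻⁴ × 0.938) = 29.6 m/s
Converting: 29.6 m/s × 1.944 = 57.5 knots

57.5 knots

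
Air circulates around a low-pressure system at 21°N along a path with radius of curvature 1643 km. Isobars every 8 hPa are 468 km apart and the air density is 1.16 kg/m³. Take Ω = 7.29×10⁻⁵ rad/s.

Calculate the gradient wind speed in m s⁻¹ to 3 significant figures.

22.4 m s⁻¹

Coriolis parameter at 21°N:
f = 2Ω sin φ = 2 × 7.29×10⁻⁵ × sin 21° = 5.23×10⁻⁵ s⁻¹
Pressure gradient: |∂P/∂n| = 800 Pa / 468000 m = 1.71×10⁻³ Pa/m
Geostrophic speed: V_g = |∂P/∂n|/(fρ) = 1.71×10⁻³/(5.23×10⁻⁵ × 1.16) = 28.2 m/s
Around a low, centrifugal force acts outward with Coriolis, so pressure-gradient force balances both:
(1/ρ)|∂P/∂n| = fV + V²/R  →  V² + fR·V − fR·V_g = 0
With fR = 5.23×10⁻⁵ × 1643×10³ m = 85.8 m/s:
V = [−fR + √((fR)² + 4 fR V_g)]/2 = [−85.8 + √(85.8² + 4×85.8×28.2)]/2 = 22.4 m/s
Subgeostrophic (V < V_g = 28.2 m/s), as expected around a low.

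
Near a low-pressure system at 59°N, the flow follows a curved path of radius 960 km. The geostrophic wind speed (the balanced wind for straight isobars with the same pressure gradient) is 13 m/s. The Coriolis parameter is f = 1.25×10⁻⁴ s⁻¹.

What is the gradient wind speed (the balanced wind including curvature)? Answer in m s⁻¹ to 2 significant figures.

12 m s⁻¹

Around a low, centrifugal force acts outward with Coriolis, so pressure-gradient force balances both:
(1/ρ)|∂P/∂n| = fV + V²/R  →  V² + fR·V − fR·V_g = 0
With fR = 1.25×10⁻⁴ × 960×10³ m = 120 m/s:
V = [−fR + √((fR)² + 4 fR V_g)]/2 = [−120 + √(120² + 4×120×13)]/2 = 11.8 m/s
Subgeostrophic (V < V_g = 13 m/s), as expected around a low.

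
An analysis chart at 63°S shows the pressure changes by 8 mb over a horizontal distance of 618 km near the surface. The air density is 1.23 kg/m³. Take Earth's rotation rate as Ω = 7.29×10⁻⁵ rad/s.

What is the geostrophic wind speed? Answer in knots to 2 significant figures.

16 knots

Coriolis parameter at 63°S:
f = 2Ω sin φ = 2 × 7.29×10⁻⁵ × sin 63° = 1.30×10⁻⁴ s⁻¹
Pressure gradient: |∂P/∂n| = 800 Pa / 618000 m = 1.29×10⁻³ Pa/m
Geostrophic balance (pressure-gradient force = Coriolis force):
V_g = (1/(fρ)) |∂P/∂n| = 1.29×10⁻³ / (1.30×10⁻⁴ × 1.23) = 8.10 m/s
Converting: 8.10 m/s × 1.944 = 16 knots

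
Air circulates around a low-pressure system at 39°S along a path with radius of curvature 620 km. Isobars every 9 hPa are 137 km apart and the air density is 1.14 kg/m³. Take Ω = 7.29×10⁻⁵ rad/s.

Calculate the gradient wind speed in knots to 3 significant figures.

73.4 knots

Coriolis parameter at 39°S:
f = 2Ω sin φ = 2 × 7.29×10⁻⁵ × sin 39° = 9.18×10⁻⁵ s⁻¹
Pressure gradient: |∂P/∂n| = 900 Pa / 137000 m = 6.57×10⁻³ Pa/m
Geostrophic speed: V_g = |∂P/∂n|/(fρ) = 6.57×10⁻³/(9.18×10⁻⁵ × 1.14) = 62.8 m/s
Around a low, centrifugal force acts outward with Coriolis, so pressure-gradient force balances both:
(1/ρ)|∂P/∂n| = fV + V²/R  →  V² + fR·V − fR·V_g = 0
With fR = 9.18×10⁻⁵ × 620×10³ m = 56.9 m/s:
V = [−fR + √((fR)² + 4 fR V_g)]/2 = [−56.9 + √(56.9² + 4×56.9×62.8)]/2 = 37.8 m/s
Subgeostrophic (V < V_g = 62.8 m/s), as expected around a low.
Converting: 37.8 m/s × 1.944 = 73.4 knots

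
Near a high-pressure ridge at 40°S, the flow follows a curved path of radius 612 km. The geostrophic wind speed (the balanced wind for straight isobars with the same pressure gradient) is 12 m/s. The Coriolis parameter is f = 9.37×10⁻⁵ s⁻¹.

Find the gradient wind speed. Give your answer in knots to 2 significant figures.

33 knots

Around a high, pressure-gradient force acts outward with centrifugal, so Coriolis balances both:
fV = (1/ρ)|∂P/∂n| + V²/R  →  V² − fR·V + fR·V_g = 0
With fR = 9.37×10⁻⁵ × 612×10³ m = 57.3 m/s:
V = [fR − √((fR)² − 4 fR V_g)]/2 = [57.3 − √(57.3² − 4×57.3×12)]/2 = 17.1 m/s
Supergeostrophic (V > V_g = 12 m/s), as expected around a high.
Converting: 17.1 m/s × 1.944 = 33 knots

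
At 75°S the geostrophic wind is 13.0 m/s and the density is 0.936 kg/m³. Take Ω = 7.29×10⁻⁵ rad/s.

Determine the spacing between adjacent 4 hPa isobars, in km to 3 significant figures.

Coriolis parameter at 75°S:
f = 2Ω sin φ = 2 × 7.29×10⁻⁵ × sin 75° = 1.41×10⁻⁴ s⁻¹
Geostrophic balance rearranged: |∂P/∂n| = f ρ V_g
|∂P/∂n| = 1.41×10⁻⁴ × 0.936 × 13.0 = 1.71×10⁻³ Pa/m
Isobar spacing: Δn = ΔP/|∂P/∂n| = 400 Pa / 1.71×10⁻³ Pa/m = 233421 m ≈ 233 km

233 km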